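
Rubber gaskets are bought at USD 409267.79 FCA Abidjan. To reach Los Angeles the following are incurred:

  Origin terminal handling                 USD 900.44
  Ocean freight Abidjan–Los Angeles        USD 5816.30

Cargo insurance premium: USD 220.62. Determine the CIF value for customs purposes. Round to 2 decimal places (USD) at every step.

CIF = FCA price + pre-shipment costs + freight + insurance
CIF = 409267.79 + 900.44 + 5816.30 + 220.62 = 416205.15

CIF value: USD 416205.15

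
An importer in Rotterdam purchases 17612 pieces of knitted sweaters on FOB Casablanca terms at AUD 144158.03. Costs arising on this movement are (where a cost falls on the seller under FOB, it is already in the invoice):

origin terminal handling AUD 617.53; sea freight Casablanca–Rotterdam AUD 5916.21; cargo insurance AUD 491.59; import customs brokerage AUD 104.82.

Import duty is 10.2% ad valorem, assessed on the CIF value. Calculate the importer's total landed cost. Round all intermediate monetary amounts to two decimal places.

Total landed cost: AUD 166028.36

FOB: the seller bears costs until goods are on board at the origin port; the buyer bears freight, insurance and all costs thereafter.
Already in the invoice (seller's account under FOB): origin terminal — exclude.
CIF value = FOB price + freight + insurance = 144158.03 + 5916.21 + 491.59 = 150565.83
Import duty = 150565.83 × 10.2% = 15357.71
Buyer bears: freight 5916.21 + insurance 491.59 + brokerage 104.82 + duty 15357.71 = 21870.33
Landed cost = invoice 144158.03 + 21870.33 = 166028.36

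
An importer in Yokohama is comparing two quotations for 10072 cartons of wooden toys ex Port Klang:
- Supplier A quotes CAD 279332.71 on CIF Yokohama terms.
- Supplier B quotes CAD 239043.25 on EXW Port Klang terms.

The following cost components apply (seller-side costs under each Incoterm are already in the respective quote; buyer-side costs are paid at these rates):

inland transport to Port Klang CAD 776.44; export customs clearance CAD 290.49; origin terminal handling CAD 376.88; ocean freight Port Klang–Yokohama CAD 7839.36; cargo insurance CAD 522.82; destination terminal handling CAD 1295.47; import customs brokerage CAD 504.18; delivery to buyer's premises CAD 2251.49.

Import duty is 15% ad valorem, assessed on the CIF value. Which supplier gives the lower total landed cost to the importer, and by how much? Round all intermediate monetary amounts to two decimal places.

Supplier A (CIF):
The CIF price already equals the CIF value: 279332.71
Import duty = 279332.71 × 15% = 41899.91
Buyer bears (A): 1295.47 + 504.18 + 2251.49 = 4051.14
Landed cost (A) = invoice 279332.71 + 4051.14 + duty 41899.91 = 325283.76
Supplier B (EXW):
CIF value = EXW price + inland to port + export clearance + origin terminal + freight + insurance = 239043.25 + 776.44 + 290.49 + 376.88 + 7839.36 + 522.82 = 248849.24
Import duty = 248849.24 × 15% = 37327.39
Buyer bears (B): 776.44 + 290.49 + 376.88 + 7839.36 + 522.82 + 1295.47 + 504.18 + 2251.49 = 13857.13
Landed cost (B) = invoice 239043.25 + 13857.13 + duty 37327.39 = 290227.77
Difference = |325283.76 − 290227.77| = 35055.99

Supplier B is cheaper by CAD 35055.99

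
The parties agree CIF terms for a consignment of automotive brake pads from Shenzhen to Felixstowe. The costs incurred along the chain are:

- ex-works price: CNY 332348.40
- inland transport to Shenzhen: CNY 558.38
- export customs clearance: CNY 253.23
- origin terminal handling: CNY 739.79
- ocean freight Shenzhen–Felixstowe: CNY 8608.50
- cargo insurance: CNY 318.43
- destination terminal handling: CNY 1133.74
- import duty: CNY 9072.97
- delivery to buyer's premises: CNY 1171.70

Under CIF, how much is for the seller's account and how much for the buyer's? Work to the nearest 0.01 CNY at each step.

CIF: the seller pays costs through ocean freight and marine insurance to the destination port.
Seller's account: goods 332348.40 + inland to port 558.38 + export clearance 253.23 + origin terminal 739.79 + freight 8608.50 + insurance 318.43 = 342826.73
Buyer's account: destination terminal 1133.74 + duty 9072.97 + delivery 1171.70 = 11378.41

Seller: CNY 342826.73; buyer: CNY 11378.41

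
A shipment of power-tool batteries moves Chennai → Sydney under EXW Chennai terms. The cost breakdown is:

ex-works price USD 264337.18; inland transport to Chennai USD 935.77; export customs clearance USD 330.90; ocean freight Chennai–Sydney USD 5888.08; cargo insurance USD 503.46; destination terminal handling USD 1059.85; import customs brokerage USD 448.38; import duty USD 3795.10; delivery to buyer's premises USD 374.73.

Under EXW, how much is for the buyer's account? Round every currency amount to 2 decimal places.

EXW: the seller makes goods available at their premises; the buyer bears all onward costs.
Seller's account: goods 264337.18 = 264337.18
Buyer's account: inland to port 935.77 + export clearance 330.90 + freight 5888.08 + insurance 503.46 + destination terminal 1059.85 + brokerage 448.38 + duty 3795.10 + delivery 374.73 = 13336.27

Buyer's account: USD 13336.27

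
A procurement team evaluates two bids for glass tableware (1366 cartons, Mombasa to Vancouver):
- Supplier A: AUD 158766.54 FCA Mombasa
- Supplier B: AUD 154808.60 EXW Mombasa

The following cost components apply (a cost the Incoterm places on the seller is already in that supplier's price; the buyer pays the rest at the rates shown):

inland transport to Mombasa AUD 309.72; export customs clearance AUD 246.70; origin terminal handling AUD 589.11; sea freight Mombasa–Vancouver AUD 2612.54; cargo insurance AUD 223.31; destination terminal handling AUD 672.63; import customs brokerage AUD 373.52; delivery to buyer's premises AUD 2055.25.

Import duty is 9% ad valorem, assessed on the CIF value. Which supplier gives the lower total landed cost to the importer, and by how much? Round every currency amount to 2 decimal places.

Supplier B is cheaper by AUD 3707.66

Supplier A (FCA):
CIF value = FCA price + origin terminal + freight + insurance = 158766.54 + 589.11 + 2612.54 + 223.31 = 162191.50
Import duty = 162191.50 × 9% = 14597.24
Buyer bears (A): 589.11 + 2612.54 + 223.31 + 672.63 + 373.52 + 2055.25 = 6526.36
Landed cost (A) = invoice 158766.54 + 6526.36 + duty 14597.24 = 179890.14
Supplier B (EXW):
CIF value = EXW price + inland to port + export clearance + origin terminal + freight + insurance = 154808.60 + 309.72 + 246.70 + 589.11 + 2612.54 + 223.31 = 158789.98
Import duty = 158789.98 × 9% = 14291.10
Buyer bears (B): 309.72 + 246.70 + 589.11 + 2612.54 + 223.31 + 672.63 + 373.52 + 2055.25 = 7082.78
Landed cost (B) = invoice 154808.60 + 7082.78 + duty 14291.10 = 176182.48
Difference = |179890.14 − 176182.48| = 3707.66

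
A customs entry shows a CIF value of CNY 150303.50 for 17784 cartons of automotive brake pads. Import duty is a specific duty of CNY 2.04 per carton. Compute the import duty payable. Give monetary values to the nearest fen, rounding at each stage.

Import duty: CNY 36279.36

Import duty = 17784 × 2.04 = 36279.36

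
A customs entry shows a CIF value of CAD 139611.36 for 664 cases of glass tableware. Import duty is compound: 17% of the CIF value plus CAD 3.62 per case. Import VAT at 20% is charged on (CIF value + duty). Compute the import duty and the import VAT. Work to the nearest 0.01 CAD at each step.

Ad valorem component: 139611.36 × 17% = 23733.93
Specific component: 664 × 3.62 = 2403.68
Import duty = 23733.93 + 2403.68 = 26137.61
VAT base = CIF + duty = 139611.36 + 26137.61 = 165748.97
Import VAT = 165748.97 × 20% = 33149.79

Import duty: CAD 26137.61; import VAT: CAD 33149.79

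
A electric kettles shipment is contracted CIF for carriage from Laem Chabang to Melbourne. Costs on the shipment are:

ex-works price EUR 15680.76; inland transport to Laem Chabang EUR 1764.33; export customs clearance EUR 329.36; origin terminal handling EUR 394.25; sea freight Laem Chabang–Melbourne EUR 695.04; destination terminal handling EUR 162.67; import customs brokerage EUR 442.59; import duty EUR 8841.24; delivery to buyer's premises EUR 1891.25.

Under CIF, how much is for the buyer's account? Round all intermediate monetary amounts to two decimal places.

Buyer's account: EUR 11337.75

CIF: the seller pays costs through ocean freight and marine insurance to the destination port.
Seller's account: goods 15680.76 + inland to port 1764.33 + export clearance 329.36 + origin terminal 394.25 + freight 695.04 = 18863.74
Buyer's account: destination terminal 162.67 + brokerage 442.59 + duty 8841.24 + delivery 1891.25 = 11337.75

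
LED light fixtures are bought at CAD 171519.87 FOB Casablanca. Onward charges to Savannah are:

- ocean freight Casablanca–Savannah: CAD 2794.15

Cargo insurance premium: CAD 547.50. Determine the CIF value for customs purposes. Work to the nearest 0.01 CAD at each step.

CIF value: CAD 174861.52

CIF = FOB price + freight + insurance
CIF = 171519.87 + 2794.15 + 547.50 = 174861.52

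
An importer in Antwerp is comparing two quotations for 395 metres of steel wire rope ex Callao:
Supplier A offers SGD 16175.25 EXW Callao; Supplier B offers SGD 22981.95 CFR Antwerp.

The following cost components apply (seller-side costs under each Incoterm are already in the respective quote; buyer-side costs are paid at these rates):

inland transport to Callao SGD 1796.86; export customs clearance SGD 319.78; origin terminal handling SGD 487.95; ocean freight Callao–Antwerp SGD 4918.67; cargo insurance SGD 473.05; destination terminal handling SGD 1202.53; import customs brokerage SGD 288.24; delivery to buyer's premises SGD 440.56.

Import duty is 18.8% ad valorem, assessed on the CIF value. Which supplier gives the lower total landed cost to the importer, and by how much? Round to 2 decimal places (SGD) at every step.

Supplier B is cheaper by SGD 851.27

Supplier A (EXW):
CIF value = EXW price + inland to port + export clearance + origin terminal + freight + insurance = 16175.25 + 1796.86 + 319.78 + 487.95 + 4918.67 + 473.05 = 24171.56
Import duty = 24171.56 × 18.8% = 4544.25
Buyer bears (A): 1796.86 + 319.78 + 487.95 + 4918.67 + 473.05 + 1202.53 + 288.24 + 440.56 = 9927.64
Landed cost (A) = invoice 16175.25 + 9927.64 + duty 4544.25 = 30647.14
Supplier B (CFR):
CIF value = CFR price + insurance = 22981.95 + 473.05 = 23455.00
Import duty = 23455.00 × 18.8% = 4409.54
Buyer bears (B): 473.05 + 1202.53 + 288.24 + 440.56 = 2404.38
Landed cost (B) = invoice 22981.95 + 2404.38 + duty 4409.54 = 29795.87
Difference = |30647.14 − 29795.87| = 851.27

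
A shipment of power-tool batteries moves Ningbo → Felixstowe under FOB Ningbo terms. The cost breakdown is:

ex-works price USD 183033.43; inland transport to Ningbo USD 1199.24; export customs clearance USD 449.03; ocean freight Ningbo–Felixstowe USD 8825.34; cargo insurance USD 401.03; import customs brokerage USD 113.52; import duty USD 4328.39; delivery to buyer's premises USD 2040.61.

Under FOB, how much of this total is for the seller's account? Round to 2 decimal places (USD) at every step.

FOB: the seller bears costs until goods are on board at the origin port; the buyer bears freight, insurance and all costs thereafter.
Seller's account: goods 183033.43 + inland to port 1199.24 + export clearance 449.03 = 184681.70
Buyer's account: freight 8825.34 + insurance 401.03 + brokerage 113.52 + duty 4328.39 + delivery 2040.61 = 15708.89

Seller's account: USD 184681.70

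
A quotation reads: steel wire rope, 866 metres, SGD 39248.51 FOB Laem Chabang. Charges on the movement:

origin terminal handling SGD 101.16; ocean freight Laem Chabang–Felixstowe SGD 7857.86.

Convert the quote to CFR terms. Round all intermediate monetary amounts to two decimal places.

CFR price: SGD 47106.37

Not relevant to the conversion: origin terminal — on the seller under both FOB and CFR; already in the FOB price and stays in the CFR price.
From FOB to CFR, the seller additionally bears: freight.
CFR price = 39248.51 + 7857.86 = 47106.37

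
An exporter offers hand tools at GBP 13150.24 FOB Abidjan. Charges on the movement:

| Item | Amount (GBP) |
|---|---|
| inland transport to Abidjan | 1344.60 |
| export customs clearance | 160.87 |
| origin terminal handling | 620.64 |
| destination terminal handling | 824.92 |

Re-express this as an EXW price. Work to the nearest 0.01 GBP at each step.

Not relevant to the conversion: destination terminal — on the buyer under both terms; not part of either seller's price.
From FOB to EXW, the seller no longer bears: inland to port, export clearance, origin terminal.
EXW price = 13150.24 − 1344.60 − 160.87 − 620.64 = 11024.13

EXW price: GBP 11024.13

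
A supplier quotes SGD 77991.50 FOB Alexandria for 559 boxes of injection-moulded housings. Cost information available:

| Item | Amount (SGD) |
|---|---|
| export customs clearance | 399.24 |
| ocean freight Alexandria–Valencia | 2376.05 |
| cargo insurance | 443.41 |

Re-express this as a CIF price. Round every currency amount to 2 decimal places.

CIF price: SGD 80810.96

Not relevant to the conversion: export clearance — on the seller under both FOB and CIF; already in the FOB price and stays in the CIF price.
From FOB to CIF, the seller additionally bears: freight, insurance.
CIF price = 77991.50 + 2376.05 + 443.41 = 80810.96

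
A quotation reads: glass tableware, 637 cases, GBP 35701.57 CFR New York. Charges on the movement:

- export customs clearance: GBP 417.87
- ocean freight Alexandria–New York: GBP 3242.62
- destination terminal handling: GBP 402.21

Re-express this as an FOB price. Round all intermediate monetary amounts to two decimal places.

FOB price: GBP 32458.95

Not relevant to the conversion: export clearance — on the seller under both CFR and FOB; already in the CFR price and stays in the FOB price. destination terminal — on the buyer under both terms; not part of either seller's price.
From CFR to FOB, the seller no longer bears: freight.
FOB price = 35701.57 − 3242.62 = 32458.95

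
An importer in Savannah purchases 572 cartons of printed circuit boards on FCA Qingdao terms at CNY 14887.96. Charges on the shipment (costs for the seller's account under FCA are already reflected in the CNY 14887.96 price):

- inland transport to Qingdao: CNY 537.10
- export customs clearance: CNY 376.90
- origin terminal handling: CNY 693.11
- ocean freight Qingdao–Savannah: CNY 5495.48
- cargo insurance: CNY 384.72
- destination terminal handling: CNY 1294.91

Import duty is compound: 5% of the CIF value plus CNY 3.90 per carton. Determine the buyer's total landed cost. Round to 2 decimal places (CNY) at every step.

Total landed cost: CNY 26060.04

FCA: the seller delivers export-cleared goods to the carrier; the buyer bears costs from that point.
Already in the invoice (seller's account under FCA): inland to port, export clearance — exclude.
CIF value = FCA price + origin terminal + freight + insurance = 14887.96 + 693.11 + 5495.48 + 384.72 = 21461.27
Ad valorem component: 21461.27 × 5% = 1073.06
Specific component: 572 × 3.90 = 2230.80
Import duty = 1073.06 + 2230.80 = 3303.86
Buyer bears: origin terminal 693.11 + freight 5495.48 + insurance 384.72 + destination terminal 1294.91 + duty 3303.86 = 11172.08
Landed cost = invoice 14887.96 + 11172.08 = 26060.04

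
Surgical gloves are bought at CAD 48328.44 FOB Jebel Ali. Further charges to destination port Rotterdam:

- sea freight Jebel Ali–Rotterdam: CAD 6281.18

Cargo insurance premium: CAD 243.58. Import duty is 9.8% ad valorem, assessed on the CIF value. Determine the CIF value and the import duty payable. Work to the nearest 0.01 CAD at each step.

CIF = FOB price + freight + insurance
CIF = 48328.44 + 6281.18 + 243.58 = 54853.20
Import duty = 54853.20 × 9.8% = 5375.61

CIF value: CAD 54853.20; import duty: CAD 5375.61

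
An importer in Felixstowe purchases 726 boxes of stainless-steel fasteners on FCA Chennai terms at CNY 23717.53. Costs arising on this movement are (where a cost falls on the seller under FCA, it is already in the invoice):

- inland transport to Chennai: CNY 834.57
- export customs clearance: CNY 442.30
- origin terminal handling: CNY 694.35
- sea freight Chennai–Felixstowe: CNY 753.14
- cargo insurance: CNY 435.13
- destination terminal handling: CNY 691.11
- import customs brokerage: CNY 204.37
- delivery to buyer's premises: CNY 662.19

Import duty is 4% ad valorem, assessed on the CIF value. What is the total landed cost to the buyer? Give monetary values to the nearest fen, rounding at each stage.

Total landed cost: CNY 28181.83

FCA: the seller delivers export-cleared goods to the carrier; the buyer bears costs from that point.
Already in the invoice (seller's account under FCA): inland to port, export clearance — exclude.
CIF value = FCA price + origin terminal + freight + insurance = 23717.53 + 694.35 + 753.14 + 435.13 = 25600.15
Import duty = 25600.15 × 4% = 1024.01
Buyer bears: origin terminal 694.35 + freight 753.14 + insurance 435.13 + destination terminal 691.11 + brokerage 204.37 + delivery 662.19 + duty 1024.01 = 4464.30
Landed cost = invoice 23717.53 + 4464.30 = 28181.83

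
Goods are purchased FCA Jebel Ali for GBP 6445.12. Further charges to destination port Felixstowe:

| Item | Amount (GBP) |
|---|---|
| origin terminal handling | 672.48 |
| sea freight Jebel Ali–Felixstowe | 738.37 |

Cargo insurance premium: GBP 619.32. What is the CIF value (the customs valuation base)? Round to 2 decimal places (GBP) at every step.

CIF = FCA price + pre-shipment costs + freight + insurance
CIF = 6445.12 + 672.48 + 738.37 + 619.32 = 8475.29

CIF value: GBP 8475.29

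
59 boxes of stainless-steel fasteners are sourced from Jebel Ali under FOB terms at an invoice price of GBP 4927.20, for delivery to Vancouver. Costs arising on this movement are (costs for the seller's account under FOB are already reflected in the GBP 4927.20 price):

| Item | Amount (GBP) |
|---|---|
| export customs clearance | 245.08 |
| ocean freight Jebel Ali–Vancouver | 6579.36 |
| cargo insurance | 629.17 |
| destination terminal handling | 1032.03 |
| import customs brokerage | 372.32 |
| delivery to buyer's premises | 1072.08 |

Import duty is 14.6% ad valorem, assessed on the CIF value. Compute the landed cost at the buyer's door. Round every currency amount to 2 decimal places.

FOB: the seller bears costs until goods are on board at the origin port; the buyer bears freight, insurance and all costs thereafter.
Already in the invoice (seller's account under FOB): export clearance — exclude.
CIF value = FOB price + freight + insurance = 4927.20 + 6579.36 + 629.17 = 12135.73
Import duty = 12135.73 × 14.6% = 1771.82
Buyer bears: freight 6579.36 + insurance 629.17 + destination terminal 1032.03 + brokerage 372.32 + delivery 1072.08 + duty 1771.82 = 11456.78
Landed cost = invoice 4927.20 + 11456.78 = 16383.98

Total landed cost: GBP 16383.98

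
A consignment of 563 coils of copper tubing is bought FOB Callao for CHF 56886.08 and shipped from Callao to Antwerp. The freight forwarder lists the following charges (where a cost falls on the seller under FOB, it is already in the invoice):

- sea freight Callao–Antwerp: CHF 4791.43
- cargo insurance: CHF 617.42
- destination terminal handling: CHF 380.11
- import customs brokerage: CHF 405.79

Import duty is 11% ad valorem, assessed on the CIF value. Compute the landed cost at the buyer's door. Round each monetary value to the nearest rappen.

FOB: the seller bears costs until goods are on board at the origin port; the buyer bears freight, insurance and all costs thereafter.
CIF value = FOB price + freight + insurance = 56886.08 + 4791.43 + 617.42 = 62294.93
Import duty = 62294.93 × 11% = 6852.44
Buyer bears: freight 4791.43 + insurance 617.42 + destination terminal 380.11 + brokerage 405.79 + duty 6852.44 = 13047.19
Landed cost = invoice 56886.08 + 13047.19 = 69933.27

Total landed cost: CHF 69933.27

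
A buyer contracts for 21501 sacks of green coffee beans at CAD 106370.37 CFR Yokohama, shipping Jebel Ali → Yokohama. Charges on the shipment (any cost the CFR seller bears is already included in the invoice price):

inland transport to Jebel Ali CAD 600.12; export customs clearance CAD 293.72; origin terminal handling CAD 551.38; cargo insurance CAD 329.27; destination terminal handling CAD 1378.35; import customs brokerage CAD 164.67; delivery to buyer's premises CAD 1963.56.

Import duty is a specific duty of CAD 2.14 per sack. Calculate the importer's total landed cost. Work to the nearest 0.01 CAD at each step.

Total landed cost: CAD 156218.36

CFR: the seller pays costs through ocean freight to the destination port, but not insurance.
Already in the invoice (seller's account under CFR): inland to port, export clearance, origin terminal — exclude.
CIF value = CFR price + insurance = 106370.37 + 329.27 = 106699.64
Import duty = 21501 × 2.14 = 46012.14
Buyer bears: insurance 329.27 + destination terminal 1378.35 + brokerage 164.67 + delivery 1963.56 + duty 46012.14 = 49847.99
Landed cost = invoice 106370.37 + 49847.99 = 156218.36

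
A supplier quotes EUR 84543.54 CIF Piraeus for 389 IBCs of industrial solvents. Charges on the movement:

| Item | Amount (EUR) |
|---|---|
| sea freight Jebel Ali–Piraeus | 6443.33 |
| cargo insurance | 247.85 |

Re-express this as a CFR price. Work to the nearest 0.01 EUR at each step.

Not relevant to the conversion: freight — on the seller under both CIF and CFR; already in the CIF price and stays in the CFR price.
From CIF to CFR, the seller no longer bears: insurance.
CFR price = 84543.54 − 247.85 = 84295.69

CFR price: EUR 84295.69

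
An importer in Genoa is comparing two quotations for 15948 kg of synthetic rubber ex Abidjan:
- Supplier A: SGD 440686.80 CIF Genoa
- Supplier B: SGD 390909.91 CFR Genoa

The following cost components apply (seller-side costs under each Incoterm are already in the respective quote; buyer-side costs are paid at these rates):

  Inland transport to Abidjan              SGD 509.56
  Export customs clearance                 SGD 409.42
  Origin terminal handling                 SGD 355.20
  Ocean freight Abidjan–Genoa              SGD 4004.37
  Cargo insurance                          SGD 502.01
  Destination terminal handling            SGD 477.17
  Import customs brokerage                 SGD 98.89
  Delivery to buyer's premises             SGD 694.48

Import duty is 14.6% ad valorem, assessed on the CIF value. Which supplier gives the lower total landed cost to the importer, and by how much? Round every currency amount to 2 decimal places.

Supplier A (CIF):
The CIF price already equals the CIF value: 440686.80
Import duty = 440686.80 × 14.6% = 64340.27
Buyer bears (A): 477.17 + 98.89 + 694.48 = 1270.54
Landed cost (A) = invoice 440686.80 + 1270.54 + duty 64340.27 = 506297.61
Supplier B (CFR):
CIF value = CFR price + insurance = 390909.91 + 502.01 = 391411.92
Import duty = 391411.92 × 14.6% = 57146.14
Buyer bears (B): 502.01 + 477.17 + 98.89 + 694.48 = 1772.55
Landed cost (B) = invoice 390909.91 + 1772.55 + duty 57146.14 = 449828.60
Difference = |506297.61 − 449828.60| = 56469.01

Supplier B is cheaper by SGD 56469.01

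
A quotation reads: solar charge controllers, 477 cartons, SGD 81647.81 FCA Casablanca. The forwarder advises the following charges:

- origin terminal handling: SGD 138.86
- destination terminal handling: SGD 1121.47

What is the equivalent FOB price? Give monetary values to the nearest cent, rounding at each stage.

Not relevant to the conversion: destination terminal — on the buyer under both terms; not part of either seller's price.
From FCA to FOB, the seller additionally bears: origin terminal.
FOB price = 81647.81 + 138.86 = 81786.67

FOB price: SGD 81786.67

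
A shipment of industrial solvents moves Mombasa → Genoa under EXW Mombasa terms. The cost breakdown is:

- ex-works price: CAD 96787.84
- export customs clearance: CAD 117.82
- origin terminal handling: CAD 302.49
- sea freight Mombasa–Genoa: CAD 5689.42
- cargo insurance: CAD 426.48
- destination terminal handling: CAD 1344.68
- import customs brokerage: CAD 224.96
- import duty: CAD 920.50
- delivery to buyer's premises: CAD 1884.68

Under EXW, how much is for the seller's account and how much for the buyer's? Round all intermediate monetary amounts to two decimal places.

Seller: CAD 96787.84; buyer: CAD 10911.03

EXW: the seller makes goods available at their premises; the buyer bears all onward costs.
Seller's account: goods 96787.84 = 96787.84
Buyer's account: export clearance 117.82 + origin terminal 302.49 + freight 5689.42 + insurance 426.48 + destination terminal 1344.68 + brokerage 224.96 + duty 920.50 + delivery 1884.68 = 10911.03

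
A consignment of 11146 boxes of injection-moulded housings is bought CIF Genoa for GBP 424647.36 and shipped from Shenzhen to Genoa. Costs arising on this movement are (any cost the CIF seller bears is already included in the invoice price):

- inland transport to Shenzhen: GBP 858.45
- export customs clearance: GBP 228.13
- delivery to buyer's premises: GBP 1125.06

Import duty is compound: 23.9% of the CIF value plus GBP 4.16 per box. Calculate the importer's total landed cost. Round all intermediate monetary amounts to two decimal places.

CIF: the seller pays costs through ocean freight and marine insurance to the destination port.
Already in the invoice (seller's account under CIF): inland to port, export clearance — exclude.
The CIF price already equals the CIF value: 424647.36
Ad valorem component: 424647.36 × 23.9% = 101490.72
Specific component: 11146 × 4.16 = 46367.36
Import duty = 101490.72 + 46367.36 = 147858.08
Buyer bears: delivery 1125.06 + duty 147858.08 = 148983.14
Landed cost = invoice 424647.36 + 148983.14 = 573630.50

Total landed cost: GBP 573630.50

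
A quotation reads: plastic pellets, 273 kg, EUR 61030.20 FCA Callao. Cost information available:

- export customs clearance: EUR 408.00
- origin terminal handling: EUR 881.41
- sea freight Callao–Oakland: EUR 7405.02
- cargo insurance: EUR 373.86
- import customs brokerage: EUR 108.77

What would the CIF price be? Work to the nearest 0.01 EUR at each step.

Not relevant to the conversion: export clearance — on the seller under both FCA and CIF; already in the FCA price and stays in the CIF price. brokerage — on the buyer under both terms; not part of either seller's price.
From FCA to CIF, the seller additionally bears: origin terminal, freight, insurance.
CIF price = 61030.20 + 881.41 + 7405.02 + 373.86 = 69690.49

CIF price: EUR 69690.49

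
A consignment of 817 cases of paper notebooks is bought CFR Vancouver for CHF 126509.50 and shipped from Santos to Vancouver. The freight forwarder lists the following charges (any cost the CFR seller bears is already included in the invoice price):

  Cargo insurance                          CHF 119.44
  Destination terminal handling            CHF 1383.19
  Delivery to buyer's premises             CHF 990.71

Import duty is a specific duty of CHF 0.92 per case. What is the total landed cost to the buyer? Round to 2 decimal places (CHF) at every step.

CFR: the seller pays costs through ocean freight to the destination port, but not insurance.
CIF value = CFR price + insurance = 126509.50 + 119.44 = 126628.94
Import duty = 817 × 0.92 = 751.64
Buyer bears: insurance 119.44 + destination terminal 1383.19 + delivery 990.71 + duty 751.64 = 3244.98
Landed cost = invoice 126509.50 + 3244.98 = 129754.48

Total landed cost: CHF 129754.48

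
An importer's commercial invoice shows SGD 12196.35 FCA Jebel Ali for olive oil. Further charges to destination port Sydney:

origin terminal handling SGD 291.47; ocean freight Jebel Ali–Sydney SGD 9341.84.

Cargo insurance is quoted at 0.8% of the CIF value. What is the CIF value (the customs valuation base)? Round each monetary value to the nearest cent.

Let C be the CIF value. C = FCA price + pre-shipment costs + freight + 0.8% × C
C − 0.8% × C = 12196.35 + 291.47 + 9341.84
0.992 × C = 21829.66
C = 21829.66 / 0.992 = 22005.71
Insurance premium = 0.8% × 22005.71 = 176.05

CIF value: SGD 22005.71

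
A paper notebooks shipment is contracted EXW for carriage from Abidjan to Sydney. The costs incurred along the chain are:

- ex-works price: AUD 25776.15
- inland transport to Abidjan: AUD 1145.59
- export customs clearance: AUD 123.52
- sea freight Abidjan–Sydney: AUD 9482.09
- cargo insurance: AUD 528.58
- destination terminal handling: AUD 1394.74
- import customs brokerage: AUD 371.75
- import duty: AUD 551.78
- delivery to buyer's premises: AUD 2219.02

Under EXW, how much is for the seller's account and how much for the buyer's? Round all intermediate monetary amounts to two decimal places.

Seller: AUD 25776.15; buyer: AUD 15817.07

EXW: the seller makes goods available at their premises; the buyer bears all onward costs.
Seller's account: goods 25776.15 = 25776.15
Buyer's account: inland to port 1145.59 + export clearance 123.52 + freight 9482.09 + insurance 528.58 + destination terminal 1394.74 + brokerage 371.75 + duty 551.78 + delivery 2219.02 = 15817.07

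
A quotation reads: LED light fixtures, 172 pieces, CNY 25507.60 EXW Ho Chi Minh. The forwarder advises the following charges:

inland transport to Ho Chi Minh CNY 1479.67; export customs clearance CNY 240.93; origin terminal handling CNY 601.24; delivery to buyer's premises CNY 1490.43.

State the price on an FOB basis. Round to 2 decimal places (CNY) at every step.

FOB price: CNY 27829.44

Not relevant to the conversion: delivery — on the buyer under both terms; not part of either seller's price.
From EXW to FOB, the seller additionally bears: inland to port, export clearance, origin terminal.
FOB price = 25507.60 + 1479.67 + 240.93 + 601.24 = 27829.44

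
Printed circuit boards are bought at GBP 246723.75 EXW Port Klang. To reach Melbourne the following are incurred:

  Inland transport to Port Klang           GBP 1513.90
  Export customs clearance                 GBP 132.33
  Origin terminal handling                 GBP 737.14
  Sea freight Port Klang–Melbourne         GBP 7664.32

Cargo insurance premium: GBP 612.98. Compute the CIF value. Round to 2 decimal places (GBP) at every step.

CIF value: GBP 257384.42

CIF = EXW price + pre-shipment costs + freight + insurance
CIF = 246723.75 + 1513.90 + 132.33 + 737.14 + 7664.32 + 612.98 = 257384.42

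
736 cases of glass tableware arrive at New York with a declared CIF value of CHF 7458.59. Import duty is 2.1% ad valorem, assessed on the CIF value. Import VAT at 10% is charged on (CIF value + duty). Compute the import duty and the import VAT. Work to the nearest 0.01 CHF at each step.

Import duty: CHF 156.63; import VAT: CHF 761.52

Import duty = 7458.59 × 2.1% = 156.63
VAT base = CIF + duty = 7458.59 + 156.63 = 7615.22
Import VAT = 7615.22 × 10% = 761.52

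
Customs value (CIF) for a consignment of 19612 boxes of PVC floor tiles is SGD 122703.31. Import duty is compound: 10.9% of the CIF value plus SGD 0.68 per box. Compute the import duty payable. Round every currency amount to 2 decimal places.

Import duty: SGD 26710.82

Ad valorem component: 122703.31 × 10.9% = 13374.66
Specific component: 19612 × 0.68 = 13336.16
Import duty = 13374.66 + 13336.16 = 26710.82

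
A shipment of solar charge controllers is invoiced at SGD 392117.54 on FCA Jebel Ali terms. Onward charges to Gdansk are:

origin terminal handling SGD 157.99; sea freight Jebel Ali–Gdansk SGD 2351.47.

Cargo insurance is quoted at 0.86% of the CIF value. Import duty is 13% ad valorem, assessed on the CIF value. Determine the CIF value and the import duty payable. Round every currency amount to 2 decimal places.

CIF value: SGD 398050.23; import duty: SGD 51746.53

Let C be the CIF value. C = FCA price + pre-shipment costs + freight + 0.86% × C
C − 0.86% × C = 392117.54 + 157.99 + 2351.47
0.9914 × C = 394627.00
C = 394627.00 / 0.9914 = 398050.23
Insurance premium = 0.86% × 398050.23 = 3423.23
Import duty = 398050.23 × 13% = 51746.53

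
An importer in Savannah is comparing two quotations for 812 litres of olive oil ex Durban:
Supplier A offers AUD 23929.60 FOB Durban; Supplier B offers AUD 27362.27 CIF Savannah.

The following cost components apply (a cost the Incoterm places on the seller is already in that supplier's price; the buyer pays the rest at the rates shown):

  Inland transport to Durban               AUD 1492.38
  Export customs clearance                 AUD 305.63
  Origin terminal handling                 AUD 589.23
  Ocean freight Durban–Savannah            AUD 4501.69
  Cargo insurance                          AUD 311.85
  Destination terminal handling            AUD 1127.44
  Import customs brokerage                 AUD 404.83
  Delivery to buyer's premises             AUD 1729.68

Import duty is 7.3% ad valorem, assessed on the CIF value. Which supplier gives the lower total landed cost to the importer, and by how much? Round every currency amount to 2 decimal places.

Supplier A (FOB):
CIF value = FOB price + freight + insurance = 23929.60 + 4501.69 + 311.85 = 28743.14
Import duty = 28743.14 × 7.3% = 2098.25
Buyer bears (A): 4501.69 + 311.85 + 1127.44 + 404.83 + 1729.68 = 8075.49
Landed cost (A) = invoice 23929.60 + 8075.49 + duty 2098.25 = 34103.34
Supplier B (CIF):
The CIF price already equals the CIF value: 27362.27
Import duty = 27362.27 × 7.3% = 1997.45
Buyer bears (B): 1127.44 + 404.83 + 1729.68 = 3261.95
Landed cost (B) = invoice 27362.27 + 3261.95 + duty 1997.45 = 32621.67
Difference = |34103.34 − 32621.67| = 1481.67

Supplier B is cheaper by AUD 1481.67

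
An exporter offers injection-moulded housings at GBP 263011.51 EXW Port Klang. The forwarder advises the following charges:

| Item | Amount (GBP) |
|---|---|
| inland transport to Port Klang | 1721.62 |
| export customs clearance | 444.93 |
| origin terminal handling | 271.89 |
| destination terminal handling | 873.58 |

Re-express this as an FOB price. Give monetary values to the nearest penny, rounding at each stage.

FOB price: GBP 265449.95

Not relevant to the conversion: destination terminal — on the buyer under both terms; not part of either seller's price.
From EXW to FOB, the seller additionally bears: inland to port, export clearance, origin terminal.
FOB price = 263011.51 + 1721.62 + 444.93 + 271.89 = 265449.95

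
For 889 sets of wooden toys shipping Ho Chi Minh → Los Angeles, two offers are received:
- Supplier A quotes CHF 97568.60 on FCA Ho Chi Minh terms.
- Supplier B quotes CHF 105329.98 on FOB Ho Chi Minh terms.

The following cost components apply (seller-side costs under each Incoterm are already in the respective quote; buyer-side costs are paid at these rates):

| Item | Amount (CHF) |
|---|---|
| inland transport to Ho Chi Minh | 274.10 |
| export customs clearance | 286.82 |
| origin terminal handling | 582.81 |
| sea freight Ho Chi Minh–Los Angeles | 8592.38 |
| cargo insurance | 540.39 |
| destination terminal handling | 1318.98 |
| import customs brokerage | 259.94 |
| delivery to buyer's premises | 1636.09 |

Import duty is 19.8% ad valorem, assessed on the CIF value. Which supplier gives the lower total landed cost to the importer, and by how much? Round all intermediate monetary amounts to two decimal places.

Supplier A is cheaper by CHF 8599.92

Supplier A (FCA):
CIF value = FCA price + origin terminal + freight + insurance = 97568.60 + 582.81 + 8592.38 + 540.39 = 107284.18
Import duty = 107284.18 × 19.8% = 21242.27
Buyer bears (A): 582.81 + 8592.38 + 540.39 + 1318.98 + 259.94 + 1636.09 = 12930.59
Landed cost (A) = invoice 97568.60 + 12930.59 + duty 21242.27 = 131741.46
Supplier B (FOB):
CIF value = FOB price + freight + insurance = 105329.98 + 8592.38 + 540.39 = 114462.75
Import duty = 114462.75 × 19.8% = 22663.62
Buyer bears (B): 8592.38 + 540.39 + 1318.98 + 259.94 + 1636.09 = 12347.78
Landed cost (B) = invoice 105329.98 + 12347.78 + duty 22663.62 = 140341.38
Difference = |131741.46 − 140341.38| = 8599.92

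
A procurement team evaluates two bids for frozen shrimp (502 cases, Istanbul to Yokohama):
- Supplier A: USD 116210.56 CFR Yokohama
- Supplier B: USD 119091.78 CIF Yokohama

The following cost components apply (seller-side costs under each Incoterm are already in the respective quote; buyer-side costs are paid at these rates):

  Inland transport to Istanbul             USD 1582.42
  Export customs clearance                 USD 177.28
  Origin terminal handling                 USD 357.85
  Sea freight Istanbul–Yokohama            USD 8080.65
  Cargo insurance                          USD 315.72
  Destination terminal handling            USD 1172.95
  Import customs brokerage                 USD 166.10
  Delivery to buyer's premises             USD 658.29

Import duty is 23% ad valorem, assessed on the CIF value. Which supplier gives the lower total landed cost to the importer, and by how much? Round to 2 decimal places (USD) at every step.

Supplier A (CFR):
CIF value = CFR price + insurance = 116210.56 + 315.72 = 116526.28
Import duty = 116526.28 × 23% = 26801.04
Buyer bears (A): 315.72 + 1172.95 + 166.10 + 658.29 = 2313.06
Landed cost (A) = invoice 116210.56 + 2313.06 + duty 26801.04 = 145324.66
Supplier B (CIF):
The CIF price already equals the CIF value: 119091.78
Import duty = 119091.78 × 23% = 27391.11
Buyer bears (B): 1172.95 + 166.10 + 658.29 = 1997.34
Landed cost (B) = invoice 119091.78 + 1997.34 + duty 27391.11 = 148480.23
Difference = |145324.66 − 148480.23| = 3155.57

Supplier A is cheaper by USD 3155.57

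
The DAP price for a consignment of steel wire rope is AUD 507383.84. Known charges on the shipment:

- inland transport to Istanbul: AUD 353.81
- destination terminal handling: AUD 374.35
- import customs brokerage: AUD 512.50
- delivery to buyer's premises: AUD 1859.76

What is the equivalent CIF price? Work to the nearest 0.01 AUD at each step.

CIF price: AUD 505149.73

Not relevant to the conversion: inland to port — on the seller under both DAP and CIF; already in the DAP price and stays in the CIF price. brokerage — on the buyer under both terms; not part of either seller's price.
From DAP to CIF, the seller no longer bears: destination terminal, delivery.
CIF price = 507383.84 − 374.35 − 1859.76 = 505149.73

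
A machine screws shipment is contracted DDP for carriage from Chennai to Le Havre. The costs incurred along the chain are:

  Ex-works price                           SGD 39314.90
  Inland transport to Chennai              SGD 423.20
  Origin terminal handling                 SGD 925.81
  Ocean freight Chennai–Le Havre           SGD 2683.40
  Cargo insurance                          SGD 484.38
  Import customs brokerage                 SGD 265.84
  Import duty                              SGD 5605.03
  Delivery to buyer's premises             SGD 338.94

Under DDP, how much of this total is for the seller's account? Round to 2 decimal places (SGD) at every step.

Seller's account: SGD 50041.50

DDP: the seller bears all costs including import duty.
Seller's account: goods 39314.90 + inland to port 423.20 + origin terminal 925.81 + freight 2683.40 + insurance 484.38 + brokerage 265.84 + duty 5605.03 + delivery 338.94 = 50041.50
Buyer's account: 0.00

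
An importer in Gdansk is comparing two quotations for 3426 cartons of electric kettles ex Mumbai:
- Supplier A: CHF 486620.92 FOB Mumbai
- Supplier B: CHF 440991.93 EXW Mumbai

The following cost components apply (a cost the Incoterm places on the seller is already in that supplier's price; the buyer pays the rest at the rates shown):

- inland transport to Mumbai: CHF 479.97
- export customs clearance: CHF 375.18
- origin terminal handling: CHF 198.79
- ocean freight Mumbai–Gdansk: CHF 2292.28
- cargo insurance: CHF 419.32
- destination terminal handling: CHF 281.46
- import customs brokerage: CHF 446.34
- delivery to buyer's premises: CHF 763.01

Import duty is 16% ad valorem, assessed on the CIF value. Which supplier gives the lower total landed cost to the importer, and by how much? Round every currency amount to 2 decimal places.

Supplier A (FOB):
CIF value = FOB price + freight + insurance = 486620.92 + 2292.28 + 419.32 = 489332.52
Import duty = 489332.52 × 16% = 78293.20
Buyer bears (A): 2292.28 + 419.32 + 281.46 + 446.34 + 763.01 = 4202.41
Landed cost (A) = invoice 486620.92 + 4202.41 + duty 78293.20 = 569116.53
Supplier B (EXW):
CIF value = EXW price + inland to port + export clearance + origin terminal + freight + insurance = 440991.93 + 479.97 + 375.18 + 198.79 + 2292.28 + 419.32 = 444757.47
Import duty = 444757.47 × 16% = 71161.20
Buyer bears (B): 479.97 + 375.18 + 198.79 + 2292.28 + 419.32 + 281.46 + 446.34 + 763.01 = 5256.35
Landed cost (B) = invoice 440991.93 + 5256.35 + duty 71161.20 = 517409.48
Difference = |569116.53 − 517409.48| = 51707.05

Supplier B is cheaper by CHF 51707.05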